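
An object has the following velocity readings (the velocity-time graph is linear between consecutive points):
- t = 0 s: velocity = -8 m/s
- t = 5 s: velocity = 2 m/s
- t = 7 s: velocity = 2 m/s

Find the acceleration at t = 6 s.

Acceleration is the slope of the v-t graph on 5–7 s: (2 − 2)/(7 − 5) = 0 m/s².

0 m/s²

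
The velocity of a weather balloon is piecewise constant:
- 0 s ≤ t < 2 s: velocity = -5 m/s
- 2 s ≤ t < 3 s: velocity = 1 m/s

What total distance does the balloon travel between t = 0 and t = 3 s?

Total distance travelled is ∫|v| dt — sum the magnitudes of each area piece.
0–2 s: |-5| × 2 = 10 m
2–3 s: |1| × 1 = 1 m
Total distance = 11 m

11 m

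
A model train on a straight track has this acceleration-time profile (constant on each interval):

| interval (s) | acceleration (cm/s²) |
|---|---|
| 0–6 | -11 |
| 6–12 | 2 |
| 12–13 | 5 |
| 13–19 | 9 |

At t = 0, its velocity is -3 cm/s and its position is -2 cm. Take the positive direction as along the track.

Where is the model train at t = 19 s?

-800.5 cm

On each constant-a segment, Δv = aΔt and Δx = v₀Δt + ½aΔt²; chain segment to segment.
0–6 s: v starts -3 cm/s; Δx = -3·6 + ½·-11·6² = -216 cm; v ends -69 cm/s.
6–12 s: v starts -69 cm/s; Δx = -69·6 + ½·2·6² = -378 cm; v ends -57 cm/s.
12–13 s: v starts -57 cm/s; Δx = -57·1 + ½·5·1² = -54.5 cm; v ends -52 cm/s.
13–19 s: v starts -52 cm/s; Δx = -52·6 + ½·9·6² = -150 cm; v ends 2 cm/s.
x(19) = -2 + Σ Δx = -800.5 cm.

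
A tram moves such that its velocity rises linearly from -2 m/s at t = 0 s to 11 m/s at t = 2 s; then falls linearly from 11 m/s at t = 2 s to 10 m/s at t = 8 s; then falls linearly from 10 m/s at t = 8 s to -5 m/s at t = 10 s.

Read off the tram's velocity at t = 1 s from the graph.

On 0–2 s the graph is linear from -2 to 11 m/s: v(1) = -2 + (11 − -2)·(1 − 0)/(2 − 0) = 4.5 m/s.

4.5 m/s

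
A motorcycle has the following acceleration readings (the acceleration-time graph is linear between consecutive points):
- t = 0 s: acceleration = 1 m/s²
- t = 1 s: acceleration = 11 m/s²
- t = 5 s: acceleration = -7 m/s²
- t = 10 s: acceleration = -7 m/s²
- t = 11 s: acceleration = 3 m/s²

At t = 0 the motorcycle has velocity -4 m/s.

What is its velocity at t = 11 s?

-27 m/s

Δv equals the area under the a-t graph; then v = v₀ + Δv.
0–1 s: ½(1 + 11)(1) = 6 m/s
1–5 s: ½(11 + -7)(4) = 8 m/s
5–10 s: -7 × 5 = -35 m/s
10–11 s: ½(-7 + 3)(1) = -2 m/s
Δv = -23 m/s, so v(11) = -4 + (-23) = -27 m/s.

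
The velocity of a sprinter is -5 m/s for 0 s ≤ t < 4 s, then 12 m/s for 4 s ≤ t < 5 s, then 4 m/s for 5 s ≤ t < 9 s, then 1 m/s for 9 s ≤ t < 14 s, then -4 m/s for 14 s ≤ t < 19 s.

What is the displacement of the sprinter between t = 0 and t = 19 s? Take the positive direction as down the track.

Net displacement equals the area under the velocity-time graph (areas below the axis count negative).
0–4 s: -5 × 4 = -20 m
4–5 s: 12 × 1 = 12 m
5–9 s: 4 × 4 = 16 m
9–14 s: 1 × 5 = 5 m
14–19 s: -4 × 5 = -20 m
Net displacement = -7 m

-7 m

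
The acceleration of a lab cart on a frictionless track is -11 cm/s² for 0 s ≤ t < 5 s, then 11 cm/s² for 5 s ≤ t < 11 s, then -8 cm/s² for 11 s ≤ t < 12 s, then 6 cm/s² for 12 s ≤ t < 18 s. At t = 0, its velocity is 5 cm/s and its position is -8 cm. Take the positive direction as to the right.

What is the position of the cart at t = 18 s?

On each constant-a segment, Δv = aΔt and Δx = v₀Δt + ½aΔt²; chain segment to segment.
0–5 s: v starts 5 cm/s; Δx = 5·5 + ½·-11·5² = -112.5 cm; v ends -50 cm/s.
5–11 s: v starts -50 cm/s; Δx = -50·6 + ½·11·6² = -102 cm; v ends 16 cm/s.
11–12 s: v starts 16 cm/s; Δx = 16·1 + ½·-8·1² = 12 cm; v ends 8 cm/s.
12–18 s: v starts 8 cm/s; Δx = 8·6 + ½·6·6² = 156 cm; v ends 44 cm/s.
x(18) = -8 + Σ Δx = -54.5 cm.

-54.5 cm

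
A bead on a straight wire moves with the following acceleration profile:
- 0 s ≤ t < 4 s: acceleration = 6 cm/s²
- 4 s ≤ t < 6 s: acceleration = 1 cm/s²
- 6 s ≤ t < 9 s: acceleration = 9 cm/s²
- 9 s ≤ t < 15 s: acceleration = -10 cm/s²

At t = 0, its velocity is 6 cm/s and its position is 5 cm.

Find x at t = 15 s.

449.5 cm

On each constant-a segment, Δv = aΔt and Δx = v₀Δt + ½aΔt²; chain segment to segment.
0–4 s: v starts 6 cm/s; Δx = 6·4 + ½·6·4² = 72 cm; v ends 30 cm/s.
4–6 s: v starts 30 cm/s; Δx = 30·2 + ½·1·2² = 62 cm; v ends 32 cm/s.
6–9 s: v starts 32 cm/s; Δx = 32·3 + ½·9·3² = 136.5 cm; v ends 59 cm/s.
9–15 s: v starts 59 cm/s; Δx = 59·6 + ½·-10·6² = 174 cm; v ends -1 cm/s.
x(15) = 5 + Σ Δx = 449.5 cm.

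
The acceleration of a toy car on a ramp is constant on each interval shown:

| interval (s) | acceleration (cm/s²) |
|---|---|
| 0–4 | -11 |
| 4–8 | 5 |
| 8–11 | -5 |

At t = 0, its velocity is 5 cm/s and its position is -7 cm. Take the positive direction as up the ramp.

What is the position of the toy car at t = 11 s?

-270.5 cm

On each constant-a segment, Δv = aΔt and Δx = v₀Δt + ½aΔt²; chain segment to segment.
0–4 s: v starts 5 cm/s; Δx = 5·4 + ½·-11·4² = -68 cm; v ends -39 cm/s.
4–8 s: v starts -39 cm/s; Δx = -39·4 + ½·5·4² = -116 cm; v ends -19 cm/s.
8–11 s: v starts -19 cm/s; Δx = -19·3 + ½·-5·3² = -79.5 cm; v ends -34 cm/s.
x(11) = -7 + Σ Δx = -270.5 cm.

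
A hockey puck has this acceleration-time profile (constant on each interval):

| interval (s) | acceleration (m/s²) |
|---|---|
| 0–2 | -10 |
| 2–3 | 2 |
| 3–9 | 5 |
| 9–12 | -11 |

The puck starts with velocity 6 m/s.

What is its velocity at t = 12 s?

Δv equals the area under the a-t graph; then v = v₀ + Δv.
0–2 s: -10 × 2 = -20 m/s
2–3 s: 2 × 1 = 2 m/s
3–9 s: 5 × 6 = 30 m/s
9–12 s: -11 × 3 = -33 m/s
Δv = -21 m/s, so v(12) = 6 + (-21) = -15 m/s.

-15 m/s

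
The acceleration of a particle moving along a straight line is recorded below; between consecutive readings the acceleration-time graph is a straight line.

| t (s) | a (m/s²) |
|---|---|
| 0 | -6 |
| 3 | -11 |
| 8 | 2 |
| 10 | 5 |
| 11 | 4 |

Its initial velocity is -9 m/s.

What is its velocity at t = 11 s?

-45.5 m/s

Δv equals the area under the a-t graph; then v = v₀ + Δv.
0–3 s: ½(-6 + -11)(3) = -25.5 m/s
3–8 s: ½(-11 + 2)(5) = -22.5 m/s
8–10 s: ½(2 + 5)(2) = 7 m/s
10–11 s: ½(5 + 4)(1) = 4.5 m/s
Δv = -36.5 m/s, so v(11) = -9 + (-36.5) = -45.5 m/s.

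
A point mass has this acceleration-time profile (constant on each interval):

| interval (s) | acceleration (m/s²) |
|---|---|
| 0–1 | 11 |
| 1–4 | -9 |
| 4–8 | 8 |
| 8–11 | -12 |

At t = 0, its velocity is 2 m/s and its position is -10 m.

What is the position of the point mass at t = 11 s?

On each constant-a segment, Δv = aΔt and Δx = v₀Δt + ½aΔt²; chain segment to segment.
0–1 s: v starts 2 m/s; Δx = 2·1 + ½·11·1² = 7.5 m; v ends 13 m/s.
1–4 s: v starts 13 m/s; Δx = 13·3 + ½·-9·3² = -1.5 m; v ends -14 m/s.
4–8 s: v starts -14 m/s; Δx = -14·4 + ½·8·4² = 8 m; v ends 18 m/s.
8–11 s: v starts 18 m/s; Δx = 18·3 + ½·-12·3² = 0 m; v ends -18 m/s.
x(11) = -10 + Σ Δx = 4 m.

4 m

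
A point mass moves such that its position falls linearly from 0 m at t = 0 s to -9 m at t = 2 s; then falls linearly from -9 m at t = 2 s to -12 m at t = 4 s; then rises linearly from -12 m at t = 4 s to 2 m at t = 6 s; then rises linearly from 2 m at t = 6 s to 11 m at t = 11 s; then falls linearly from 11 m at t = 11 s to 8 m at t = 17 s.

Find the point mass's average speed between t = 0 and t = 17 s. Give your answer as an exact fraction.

Average speed = (total path length)/(elapsed time); on a piecewise-linear x-t graph the path length is Σ|Δx|.
0–2 s: |Δx| = |-9 − 0| = 9 m
2–4 s: |Δx| = |-12 − -9| = 3 m
4–6 s: |Δx| = |2 − -12| = 14 m
6–11 s: |Δx| = |11 − 2| = 9 m
11–17 s: |Δx| = |8 − 11| = 3 m
Total path = 38 m; average speed = 38/17 = 38/17 m/s.

38/17 m/s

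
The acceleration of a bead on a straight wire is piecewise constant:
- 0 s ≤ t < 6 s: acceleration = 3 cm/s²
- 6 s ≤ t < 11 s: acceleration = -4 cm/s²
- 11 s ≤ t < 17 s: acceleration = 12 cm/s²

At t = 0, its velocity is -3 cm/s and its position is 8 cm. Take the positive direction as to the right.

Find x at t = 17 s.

On each constant-a segment, Δv = aΔt and Δx = v₀Δt + ½aΔt²; chain segment to segment.
0–6 s: v starts -3 cm/s; Δx = -3·6 + ½·3·6² = 36 cm; v ends 15 cm/s.
6–11 s: v starts 15 cm/s; Δx = 15·5 + ½·-4·5² = 25 cm; v ends -5 cm/s.
11–17 s: v starts -5 cm/s; Δx = -5·6 + ½·12·6² = 186 cm; v ends 67 cm/s.
x(17) = 8 + Σ Δx = 255 cm.

255 cm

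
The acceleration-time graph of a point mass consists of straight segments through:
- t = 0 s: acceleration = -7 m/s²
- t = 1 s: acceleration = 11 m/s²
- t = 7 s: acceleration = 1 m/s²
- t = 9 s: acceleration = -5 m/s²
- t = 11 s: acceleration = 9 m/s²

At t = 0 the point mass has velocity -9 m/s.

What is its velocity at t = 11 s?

29 m/s

Δv equals the area under the a-t graph; then v = v₀ + Δv.
0–1 s: ½(-7 + 11)(1) = 2 m/s
1–7 s: ½(11 + 1)(6) = 36 m/s
7–9 s: ½(1 + -5)(2) = -4 m/s
9–11 s: ½(-5 + 9)(2) = 4 m/s
Δv = 38 m/s, so v(11) = -9 + (38) = 29 m/s.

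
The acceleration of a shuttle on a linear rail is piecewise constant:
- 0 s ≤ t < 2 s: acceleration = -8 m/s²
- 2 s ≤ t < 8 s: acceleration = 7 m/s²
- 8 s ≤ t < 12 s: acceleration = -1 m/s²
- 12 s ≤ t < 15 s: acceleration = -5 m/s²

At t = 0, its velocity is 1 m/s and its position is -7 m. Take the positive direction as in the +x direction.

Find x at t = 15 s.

161.5 m

On each constant-a segment, Δv = aΔt and Δx = v₀Δt + ½aΔt²; chain segment to segment.
0–2 s: v starts 1 m/s; Δx = 1·2 + ½·-8·2² = -14 m; v ends -15 m/s.
2–8 s: v starts -15 m/s; Δx = -15·6 + ½·7·6² = 36 m; v ends 27 m/s.
8–12 s: v starts 27 m/s; Δx = 27·4 + ½·-1·4² = 100 m; v ends 23 m/s.
12–15 s: v starts 23 m/s; Δx = 23·3 + ½·-5·3² = 46.5 m; v ends 8 m/s.
x(15) = -7 + Σ Δx = 161.5 m.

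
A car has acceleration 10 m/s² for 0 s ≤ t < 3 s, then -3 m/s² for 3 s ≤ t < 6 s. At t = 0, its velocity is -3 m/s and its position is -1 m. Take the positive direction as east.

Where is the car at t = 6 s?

102.5 m

On each constant-a segment, Δv = aΔt and Δx = v₀Δt + ½aΔt²; chain segment to segment.
0–3 s: v starts -3 m/s; Δx = -3·3 + ½·10·3² = 36 m; v ends 27 m/s.
3–6 s: v starts 27 m/s; Δx = 27·3 + ½·-3·3² = 67.5 m; v ends 18 m/s.
x(6) = -1 + Σ Δx = 102.5 m.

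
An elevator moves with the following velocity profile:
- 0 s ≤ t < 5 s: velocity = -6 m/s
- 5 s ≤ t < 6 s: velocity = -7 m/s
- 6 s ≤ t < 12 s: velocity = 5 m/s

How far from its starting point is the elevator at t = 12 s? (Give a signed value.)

Displacement is the signed area under the v-t curve.
0–5 s: -6 × 5 = -30 m
5–6 s: -7 × 1 = -7 m
6–12 s: 5 × 6 = 30 m
Net displacement = -7 m

-7 m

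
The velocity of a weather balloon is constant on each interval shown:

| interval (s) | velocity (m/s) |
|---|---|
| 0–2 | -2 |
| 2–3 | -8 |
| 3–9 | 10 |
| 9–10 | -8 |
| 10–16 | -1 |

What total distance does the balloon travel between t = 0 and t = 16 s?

Distance (not displacement) is the total path length: add the absolute areas under v-t.
0–2 s: |-2| × 2 = 4 m
2–3 s: |-8| × 1 = 8 m
3–9 s: |10| × 6 = 60 m
9–10 s: |-8| × 1 = 8 m
10–16 s: |-1| × 6 = 6 m
Total distance = 86 m

86 m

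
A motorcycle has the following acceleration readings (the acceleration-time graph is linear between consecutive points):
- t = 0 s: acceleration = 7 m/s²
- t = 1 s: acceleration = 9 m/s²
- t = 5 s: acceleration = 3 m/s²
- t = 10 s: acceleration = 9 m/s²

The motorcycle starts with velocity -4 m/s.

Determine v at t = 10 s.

Δv equals the area under the a-t graph; then v = v₀ + Δv.
0–1 s: ½(7 + 9)(1) = 8 m/s
1–5 s: ½(9 + 3)(4) = 24 m/s
5–10 s: ½(3 + 9)(5) = 30 m/s
Δv = 62 m/s, so v(10) = -4 + (62) = 58 m/s.

58 m/s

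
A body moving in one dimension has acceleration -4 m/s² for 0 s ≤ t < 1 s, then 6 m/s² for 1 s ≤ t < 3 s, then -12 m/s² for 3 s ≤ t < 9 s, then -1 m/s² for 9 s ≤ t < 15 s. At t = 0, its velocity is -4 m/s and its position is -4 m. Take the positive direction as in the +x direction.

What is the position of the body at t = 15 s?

-632 m

On each constant-a segment, Δv = aΔt and Δx = v₀Δt + ½aΔt²; chain segment to segment.
0–1 s: v starts -4 m/s; Δx = -4·1 + ½·-4·1² = -6 m; v ends -8 m/s.
1–3 s: v starts -8 m/s; Δx = -8·2 + ½·6·2² = -4 m; v ends 4 m/s.
3–9 s: v starts 4 m/s; Δx = 4·6 + ½·-12·6² = -192 m; v ends -68 m/s.
9–15 s: v starts -68 m/s; Δx = -68·6 + ½·-1·6² = -426 m; v ends -74 m/s.
x(15) = -4 + Σ Δx = -632 m.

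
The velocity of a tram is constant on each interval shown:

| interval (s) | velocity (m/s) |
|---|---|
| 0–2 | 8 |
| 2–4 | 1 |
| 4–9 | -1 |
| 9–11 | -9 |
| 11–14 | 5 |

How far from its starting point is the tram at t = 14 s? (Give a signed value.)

Net displacement equals the area under the velocity-time graph (areas below the axis count negative).
0–2 s: 8 × 2 = 16 m
2–4 s: 1 × 2 = 2 m
4–9 s: -1 × 5 = -5 m
9–11 s: -9 × 2 = -18 m
11–14 s: 5 × 3 = 15 m
Net displacement = 10 m

10 m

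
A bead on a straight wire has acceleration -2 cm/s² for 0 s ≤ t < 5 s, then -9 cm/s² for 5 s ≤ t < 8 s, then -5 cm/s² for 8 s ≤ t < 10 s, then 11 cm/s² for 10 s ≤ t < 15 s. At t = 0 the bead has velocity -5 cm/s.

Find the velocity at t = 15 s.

Δv equals the area under the a-t graph; then v = v₀ + Δv.
0–5 s: -2 × 5 = -10 cm/s
5–8 s: -9 × 3 = -27 cm/s
8–10 s: -5 × 2 = -10 cm/s
10–15 s: 11 × 5 = 55 cm/s
Δv = 8 cm/s, so v(15) = -5 + (8) = 3 cm/s.

3 cm/s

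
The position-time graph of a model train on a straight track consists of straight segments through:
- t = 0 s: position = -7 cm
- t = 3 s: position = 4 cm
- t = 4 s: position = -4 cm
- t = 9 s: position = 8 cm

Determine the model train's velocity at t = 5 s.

2.4 cm/s

Velocity is the slope of the x-t graph on 4–9 s: (8 − -4)/(9 − 4) = 2.4 cm/s.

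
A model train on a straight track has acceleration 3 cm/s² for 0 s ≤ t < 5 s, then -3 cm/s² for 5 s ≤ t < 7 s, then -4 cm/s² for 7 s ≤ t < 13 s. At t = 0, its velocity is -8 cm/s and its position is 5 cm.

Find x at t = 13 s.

On each constant-a segment, Δv = aΔt and Δx = v₀Δt + ½aΔt²; chain segment to segment.
0–5 s: v starts -8 cm/s; Δx = -8·5 + ½·3·5² = -2.5 cm; v ends 7 cm/s.
5–7 s: v starts 7 cm/s; Δx = 7·2 + ½·-3·2² = 8 cm; v ends 1 cm/s.
7–13 s: v starts 1 cm/s; Δx = 1·6 + ½·-4·6² = -66 cm; v ends -23 cm/s.
x(13) = 5 + Σ Δx = -55.5 cm.

-55.5 cm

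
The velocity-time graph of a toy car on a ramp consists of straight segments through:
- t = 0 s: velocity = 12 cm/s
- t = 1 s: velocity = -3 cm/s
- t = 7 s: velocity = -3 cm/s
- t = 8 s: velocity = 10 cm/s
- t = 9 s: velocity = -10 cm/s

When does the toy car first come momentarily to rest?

v changes sign on 0–1 s (from 12 to -3); the graph is linear there, so v = 0 at t = 0 + (-12)·(1 − 0)/(-3 − 12) = 0.8 s.

t = 0.8 s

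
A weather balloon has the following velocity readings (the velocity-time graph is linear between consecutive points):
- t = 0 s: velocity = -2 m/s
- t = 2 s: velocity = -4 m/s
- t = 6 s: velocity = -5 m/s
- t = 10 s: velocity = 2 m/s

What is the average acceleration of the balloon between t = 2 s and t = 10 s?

Average acceleration = Δv/Δt = (2 − -4)/(10 − 2) = 0.75 m/s².

0.75 m/s²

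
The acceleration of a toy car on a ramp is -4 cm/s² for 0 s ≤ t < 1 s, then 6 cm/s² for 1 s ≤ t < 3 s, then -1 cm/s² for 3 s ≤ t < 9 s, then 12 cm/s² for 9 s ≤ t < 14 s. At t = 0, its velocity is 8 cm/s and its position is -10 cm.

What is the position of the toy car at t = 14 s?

On each constant-a segment, Δv = aΔt and Δx = v₀Δt + ½aΔt²; chain segment to segment.
0–1 s: v starts 8 cm/s; Δx = 8·1 + ½·-4·1² = 6 cm; v ends 4 cm/s.
1–3 s: v starts 4 cm/s; Δx = 4·2 + ½·6·2² = 20 cm; v ends 16 cm/s.
3–9 s: v starts 16 cm/s; Δx = 16·6 + ½·-1·6² = 78 cm; v ends 10 cm/s.
9–14 s: v starts 10 cm/s; Δx = 10·5 + ½·12·5² = 200 cm; v ends 70 cm/s.
x(14) = -10 + Σ Δx = 294 cm.

294 cm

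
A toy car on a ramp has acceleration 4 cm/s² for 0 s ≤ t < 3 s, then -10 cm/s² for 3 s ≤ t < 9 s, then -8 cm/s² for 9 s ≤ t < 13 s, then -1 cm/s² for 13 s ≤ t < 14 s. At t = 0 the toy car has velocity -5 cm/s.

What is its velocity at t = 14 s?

-86 cm/s

Δv equals the area under the a-t graph; then v = v₀ + Δv.
0–3 s: 4 × 3 = 12 cm/s
3–9 s: -10 × 6 = -60 cm/s
9–13 s: -8 × 4 = -32 cm/s
13–14 s: -1 × 1 = -1 cm/s
Δv = -81 cm/s, so v(14) = -5 + (-81) = -86 cm/s.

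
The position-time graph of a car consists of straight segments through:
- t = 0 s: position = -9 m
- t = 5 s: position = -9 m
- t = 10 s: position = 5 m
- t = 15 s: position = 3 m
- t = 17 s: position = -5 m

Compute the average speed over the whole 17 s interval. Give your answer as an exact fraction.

Average speed = (total path length)/(elapsed time); on a piecewise-linear x-t graph the path length is Σ|Δx|.
0–5 s: |Δx| = |-9 − -9| = 0 m
5–10 s: |Δx| = |5 − -9| = 14 m
10–15 s: |Δx| = |3 − 5| = 2 m
15–17 s: |Δx| = |-5 − 3| = 8 m
Total path = 24 m; average speed = 24/17 = 24/17 m/s.

24/17 m/s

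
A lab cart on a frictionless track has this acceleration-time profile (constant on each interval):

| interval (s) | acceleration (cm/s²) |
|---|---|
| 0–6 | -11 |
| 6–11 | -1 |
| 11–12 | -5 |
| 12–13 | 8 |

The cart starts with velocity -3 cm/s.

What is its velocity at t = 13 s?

-71 cm/s

Δv equals the area under the a-t graph; then v = v₀ + Δv.
0–6 s: -11 × 6 = -66 cm/s
6–11 s: -1 × 5 = -5 cm/s
11–12 s: -5 × 1 = -5 cm/s
12–13 s: 8 × 1 = 8 cm/s
Δv = -68 cm/s, so v(13) = -3 + (-68) = -71 cm/s.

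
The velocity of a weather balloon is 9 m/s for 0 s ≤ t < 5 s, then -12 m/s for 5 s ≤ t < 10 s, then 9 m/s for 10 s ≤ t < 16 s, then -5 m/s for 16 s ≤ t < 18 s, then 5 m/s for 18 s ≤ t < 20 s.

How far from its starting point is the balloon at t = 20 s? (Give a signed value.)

Displacement is the signed area under the v-t curve.
0–5 s: 9 × 5 = 45 m
5–10 s: -12 × 5 = -60 m
10–16 s: 9 × 6 = 54 m
16–18 s: -5 × 2 = -10 m
18–20 s: 5 × 2 = 10 m
Net displacement = 39 m

39 m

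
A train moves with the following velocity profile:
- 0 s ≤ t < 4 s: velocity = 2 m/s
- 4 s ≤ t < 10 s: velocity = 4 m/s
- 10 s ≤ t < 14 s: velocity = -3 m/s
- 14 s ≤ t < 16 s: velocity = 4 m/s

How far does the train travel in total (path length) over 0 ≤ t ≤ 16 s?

Distance (not displacement) is the total path length: add the absolute areas under v-t.
0–4 s: |2| × 4 = 8 m
4–10 s: |4| × 6 = 24 m
10–14 s: |-3| × 4 = 12 m
14–16 s: |4| × 2 = 8 m
Total distance = 52 m

52 m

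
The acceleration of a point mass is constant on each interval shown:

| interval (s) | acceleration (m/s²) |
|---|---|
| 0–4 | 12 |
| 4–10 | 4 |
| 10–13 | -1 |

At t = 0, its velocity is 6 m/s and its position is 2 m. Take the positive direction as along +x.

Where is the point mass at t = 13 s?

On each constant-a segment, Δv = aΔt and Δx = v₀Δt + ½aΔt²; chain segment to segment.
0–4 s: v starts 6 m/s; Δx = 6·4 + ½·12·4² = 120 m; v ends 54 m/s.
4–10 s: v starts 54 m/s; Δx = 54·6 + ½·4·6² = 396 m; v ends 78 m/s.
10–13 s: v starts 78 m/s; Δx = 78·3 + ½·-1·3² = 229.5 m; v ends 75 m/s.
x(13) = 2 + Σ Δx = 747.5 m.

747.5 m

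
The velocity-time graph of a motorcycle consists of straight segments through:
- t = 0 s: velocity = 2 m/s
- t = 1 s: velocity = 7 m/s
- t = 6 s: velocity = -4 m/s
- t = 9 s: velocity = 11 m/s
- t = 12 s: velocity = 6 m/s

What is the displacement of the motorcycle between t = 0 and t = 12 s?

Displacement is the signed area under the v-t curve.
0–1 s: ½(2 + 7)(1) = 4.5 m
1–6 s: ½(7 + -4)(5) = 7.5 m
6–9 s: ½(-4 + 11)(3) = 10.5 m
9–12 s: ½(11 + 6)(3) = 25.5 m
Net displacement = 48 m

48 m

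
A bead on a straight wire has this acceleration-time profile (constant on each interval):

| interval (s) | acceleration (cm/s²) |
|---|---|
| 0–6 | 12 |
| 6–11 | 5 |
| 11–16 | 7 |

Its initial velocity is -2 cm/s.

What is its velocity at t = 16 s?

Δv equals the area under the a-t graph; then v = v₀ + Δv.
0–6 s: 12 × 6 = 72 cm/s
6–11 s: 5 × 5 = 25 cm/s
11–16 s: 7 × 5 = 35 cm/s
Δv = 132 cm/s, so v(16) = -2 + (132) = 130 cm/s.

130 cm/s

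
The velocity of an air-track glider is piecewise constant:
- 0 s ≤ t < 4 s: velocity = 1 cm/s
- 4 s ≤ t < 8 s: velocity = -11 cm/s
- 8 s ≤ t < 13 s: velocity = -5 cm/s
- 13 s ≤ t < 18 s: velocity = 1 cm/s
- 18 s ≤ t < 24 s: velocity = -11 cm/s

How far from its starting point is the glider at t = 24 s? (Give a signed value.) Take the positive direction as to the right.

Net displacement equals the area under the velocity-time graph (areas below the axis count negative).
0–4 s: 1 × 4 = 4 cm
4–8 s: -11 × 4 = -44 cm
8–13 s: -5 × 5 = -25 cm
13–18 s: 1 × 5 = 5 cm
18–24 s: -11 × 6 = -66 cm
Net displacement = -126 cm

-126 cm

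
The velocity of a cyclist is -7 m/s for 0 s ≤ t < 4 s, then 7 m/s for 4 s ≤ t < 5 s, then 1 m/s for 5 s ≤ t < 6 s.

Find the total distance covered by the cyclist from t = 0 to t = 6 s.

36 m

Distance (not displacement) is the total path length: add the absolute areas under v-t.
0–4 s: |-7| × 4 = 28 m
4–5 s: |7| × 1 = 7 m
5–6 s: |1| × 1 = 1 m
Total distance = 36 m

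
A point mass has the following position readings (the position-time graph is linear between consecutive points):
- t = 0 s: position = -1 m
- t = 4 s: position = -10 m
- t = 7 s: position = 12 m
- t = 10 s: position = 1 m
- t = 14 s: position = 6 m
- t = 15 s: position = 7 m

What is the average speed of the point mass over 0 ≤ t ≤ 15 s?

Average speed = (total path length)/(elapsed time); on a piecewise-linear x-t graph the path length is Σ|Δx|.
0–4 s: |Δx| = |-10 − -1| = 9 m
4–7 s: |Δx| = |12 − -10| = 22 m
7–10 s: |Δx| = |1 − 12| = 11 m
10–14 s: |Δx| = |6 − 1| = 5 m
14–15 s: |Δx| = |7 − 6| = 1 m
Total path = 48 m; average speed = 48/15 = 3.2 m/s.

3.2 m/s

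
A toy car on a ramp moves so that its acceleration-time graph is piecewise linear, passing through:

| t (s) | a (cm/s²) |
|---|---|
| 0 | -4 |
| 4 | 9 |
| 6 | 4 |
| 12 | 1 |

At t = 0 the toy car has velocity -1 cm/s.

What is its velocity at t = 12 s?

Δv equals the area under the a-t graph; then v = v₀ + Δv.
0–4 s: ½(-4 + 9)(4) = 10 cm/s
4–6 s: ½(9 + 4)(2) = 13 cm/s
6–12 s: ½(4 + 1)(6) = 15 cm/s
Δv = 38 cm/s, so v(12) = -1 + (38) = 37 cm/s.

37 cm/s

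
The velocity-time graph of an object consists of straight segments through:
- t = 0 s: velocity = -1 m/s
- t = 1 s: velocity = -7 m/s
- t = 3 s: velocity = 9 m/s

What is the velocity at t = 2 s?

On 1–3 s the graph is linear from -7 to 9 m/s: v(2) = -7 + (9 − -7)·(2 − 1)/(3 − 1) = 1 m/s.

1 m/s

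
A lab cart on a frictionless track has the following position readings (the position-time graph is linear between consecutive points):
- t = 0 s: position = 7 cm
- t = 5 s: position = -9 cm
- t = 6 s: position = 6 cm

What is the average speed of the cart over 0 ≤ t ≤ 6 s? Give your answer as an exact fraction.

31/6 cm/s

Average speed = (total path length)/(elapsed time); on a piecewise-linear x-t graph the path length is Σ|Δx|.
0–5 s: |Δx| = |-9 − 7| = 16 cm
5–6 s: |Δx| = |6 − -9| = 15 cm
Total path = 31 cm; average speed = 31/6 = 31/6 cm/s.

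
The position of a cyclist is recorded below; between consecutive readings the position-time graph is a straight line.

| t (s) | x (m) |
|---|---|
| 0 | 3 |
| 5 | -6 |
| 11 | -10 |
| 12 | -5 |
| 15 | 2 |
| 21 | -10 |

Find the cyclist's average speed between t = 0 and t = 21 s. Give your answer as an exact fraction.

37/21 m/s

Average speed = (total path length)/(elapsed time); on a piecewise-linear x-t graph the path length is Σ|Δx|.
0–5 s: |Δx| = |-6 − 3| = 9 m
5–11 s: |Δx| = |-10 − -6| = 4 m
11–12 s: |Δx| = |-5 − -10| = 5 m
12–15 s: |Δx| = |2 − -5| = 7 m
15–21 s: |Δx| = |-10 − 2| = 12 m
Total path = 37 m; average speed = 37/21 = 37/21 m/s.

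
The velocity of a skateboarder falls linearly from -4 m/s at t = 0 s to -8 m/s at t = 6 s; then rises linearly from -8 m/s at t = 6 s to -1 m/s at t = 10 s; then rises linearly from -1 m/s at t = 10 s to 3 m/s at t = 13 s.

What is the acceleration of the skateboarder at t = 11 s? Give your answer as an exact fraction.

4/3 m/s²

Acceleration is the slope of the v-t graph on 10–13 s: (3 − -1)/(13 − 10) = 4/3 m/s².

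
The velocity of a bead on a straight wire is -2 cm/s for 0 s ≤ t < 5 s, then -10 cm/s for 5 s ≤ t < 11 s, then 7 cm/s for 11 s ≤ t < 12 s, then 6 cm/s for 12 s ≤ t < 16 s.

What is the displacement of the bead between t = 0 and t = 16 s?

Displacement is the signed area under the v-t curve.
0–5 s: -2 × 5 = -10 cm
5–11 s: -10 × 6 = -60 cm
11–12 s: 7 × 1 = 7 cm
12–16 s: 6 × 4 = 24 cm
Net displacement = -39 cm

-39 cm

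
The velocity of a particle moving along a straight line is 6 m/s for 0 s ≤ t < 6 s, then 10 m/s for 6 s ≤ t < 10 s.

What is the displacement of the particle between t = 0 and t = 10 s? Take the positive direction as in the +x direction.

Displacement is the signed area under the v-t curve.
0–6 s: 6 × 6 = 36 m
6–10 s: 10 × 4 = 40 m
Net displacement = 76 m

76 m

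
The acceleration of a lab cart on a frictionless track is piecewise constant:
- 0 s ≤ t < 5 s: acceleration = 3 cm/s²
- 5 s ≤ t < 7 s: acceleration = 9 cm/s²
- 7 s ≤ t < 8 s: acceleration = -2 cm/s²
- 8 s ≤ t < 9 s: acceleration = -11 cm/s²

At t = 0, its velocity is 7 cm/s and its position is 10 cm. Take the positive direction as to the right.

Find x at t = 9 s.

On each constant-a segment, Δv = aΔt and Δx = v₀Δt + ½aΔt²; chain segment to segment.
0–5 s: v starts 7 cm/s; Δx = 7·5 + ½·3·5² = 72.5 cm; v ends 22 cm/s.
5–7 s: v starts 22 cm/s; Δx = 22·2 + ½·9·2² = 62 cm; v ends 40 cm/s.
7–8 s: v starts 40 cm/s; Δx = 40·1 + ½·-2·1² = 39 cm; v ends 38 cm/s.
8–9 s: v starts 38 cm/s; Δx = 38·1 + ½·-11·1² = 32.5 cm; v ends 27 cm/s.
x(9) = 10 + Σ Δx = 216 cm.

216 cm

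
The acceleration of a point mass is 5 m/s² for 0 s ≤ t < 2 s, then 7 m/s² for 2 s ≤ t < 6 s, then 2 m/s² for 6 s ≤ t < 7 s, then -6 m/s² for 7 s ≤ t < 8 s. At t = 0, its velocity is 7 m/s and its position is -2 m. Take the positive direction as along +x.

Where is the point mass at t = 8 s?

236 m

On each constant-a segment, Δv = aΔt and Δx = v₀Δt + ½aΔt²; chain segment to segment.
0–2 s: v starts 7 m/s; Δx = 7·2 + ½·5·2² = 24 m; v ends 17 m/s.
2–6 s: v starts 17 m/s; Δx = 17·4 + ½·7·4² = 124 m; v ends 45 m/s.
6–7 s: v starts 45 m/s; Δx = 45·1 + ½·2·1² = 46 m; v ends 47 m/s.
7–8 s: v starts 47 m/s; Δx = 47·1 + ½·-6·1² = 44 m; v ends 41 m/s.
x(8) = -2 + Σ Δx = 236 m.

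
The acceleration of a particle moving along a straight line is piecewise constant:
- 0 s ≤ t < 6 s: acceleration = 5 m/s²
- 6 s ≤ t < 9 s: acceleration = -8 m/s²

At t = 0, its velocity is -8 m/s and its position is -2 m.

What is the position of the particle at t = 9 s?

On each constant-a segment, Δv = aΔt and Δx = v₀Δt + ½aΔt²; chain segment to segment.
0–6 s: v starts -8 m/s; Δx = -8·6 + ½·5·6² = 42 m; v ends 22 m/s.
6–9 s: v starts 22 m/s; Δx = 22·3 + ½·-8·3² = 30 m; v ends -2 m/s.
x(9) = -2 + Σ Δx = 70 m.

70 m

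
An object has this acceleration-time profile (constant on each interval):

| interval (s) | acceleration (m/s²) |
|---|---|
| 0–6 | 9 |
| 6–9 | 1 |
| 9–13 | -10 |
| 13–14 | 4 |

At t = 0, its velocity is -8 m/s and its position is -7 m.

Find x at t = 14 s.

On each constant-a segment, Δv = aΔt and Δx = v₀Δt + ½aΔt²; chain segment to segment.
0–6 s: v starts -8 m/s; Δx = -8·6 + ½·9·6² = 114 m; v ends 46 m/s.
6–9 s: v starts 46 m/s; Δx = 46·3 + ½·1·3² = 142.5 m; v ends 49 m/s.
9–13 s: v starts 49 m/s; Δx = 49·4 + ½·-10·4² = 116 m; v ends 9 m/s.
13–14 s: v starts 9 m/s; Δx = 9·1 + ½·4·1² = 11 m; v ends 13 m/s.
x(14) = -7 + Σ Δx = 376.5 m.

376.5 m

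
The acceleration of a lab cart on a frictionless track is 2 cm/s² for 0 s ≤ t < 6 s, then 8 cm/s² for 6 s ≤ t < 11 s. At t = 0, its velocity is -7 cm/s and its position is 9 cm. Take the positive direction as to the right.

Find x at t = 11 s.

On each constant-a segment, Δv = aΔt and Δx = v₀Δt + ½aΔt²; chain segment to segment.
0–6 s: v starts -7 cm/s; Δx = -7·6 + ½·2·6² = -6 cm; v ends 5 cm/s.
6–11 s: v starts 5 cm/s; Δx = 5·5 + ½·8·5² = 125 cm; v ends 45 cm/s.
x(11) = 9 + Σ Δx = 128 cm.

128 cm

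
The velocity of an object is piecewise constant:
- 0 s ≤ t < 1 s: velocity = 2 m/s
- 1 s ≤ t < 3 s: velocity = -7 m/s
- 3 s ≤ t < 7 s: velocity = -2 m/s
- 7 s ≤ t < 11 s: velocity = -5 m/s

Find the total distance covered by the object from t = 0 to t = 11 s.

44 m

Distance (not displacement) is the total path length: add the absolute areas under v-t.
0–1 s: |2| × 1 = 2 m
1–3 s: |-7| × 2 = 14 m
3–7 s: |-2| × 4 = 8 m
7–11 s: |-5| × 4 = 20 m
Total distance = 44 m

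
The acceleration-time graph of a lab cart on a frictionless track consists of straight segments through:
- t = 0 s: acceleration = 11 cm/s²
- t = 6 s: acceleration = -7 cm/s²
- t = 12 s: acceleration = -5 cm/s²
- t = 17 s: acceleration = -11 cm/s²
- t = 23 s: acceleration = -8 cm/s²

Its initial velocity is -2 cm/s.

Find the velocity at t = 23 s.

-123 cm/s

Δv equals the area under the a-t graph; then v = v₀ + Δv.
0–6 s: ½(11 + -7)(6) = 12 cm/s
6–12 s: ½(-7 + -5)(6) = -36 cm/s
12–17 s: ½(-5 + -11)(5) = -40 cm/s
17–23 s: ½(-11 + -8)(6) = -57 cm/s
Δv = -121 cm/s, so v(23) = -2 + (-121) = -123 cm/s.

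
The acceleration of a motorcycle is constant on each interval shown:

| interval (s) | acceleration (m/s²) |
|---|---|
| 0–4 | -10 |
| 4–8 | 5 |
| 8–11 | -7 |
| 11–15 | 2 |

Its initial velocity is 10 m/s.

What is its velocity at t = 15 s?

-23 m/s

Δv equals the area under the a-t graph; then v = v₀ + Δv.
0–4 s: -10 × 4 = -40 m/s
4–8 s: 5 × 4 = 20 m/s
8–11 s: -7 × 3 = -21 m/s
11–15 s: 2 × 4 = 8 m/s
Δv = -33 m/s, so v(15) = 10 + (-33) = -23 m/s.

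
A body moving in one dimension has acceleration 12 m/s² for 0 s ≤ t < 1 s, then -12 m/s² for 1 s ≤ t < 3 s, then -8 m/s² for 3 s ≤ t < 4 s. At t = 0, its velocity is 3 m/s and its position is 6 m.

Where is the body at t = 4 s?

On each constant-a segment, Δv = aΔt and Δx = v₀Δt + ½aΔt²; chain segment to segment.
0–1 s: v starts 3 m/s; Δx = 3·1 + ½·12·1² = 9 m; v ends 15 m/s.
1–3 s: v starts 15 m/s; Δx = 15·2 + ½·-12·2² = 6 m; v ends -9 m/s.
3–4 s: v starts -9 m/s; Δx = -9·1 + ½·-8·1² = -13 m; v ends -17 m/s.
x(4) = 6 + Σ Δx = 8 m.

8 m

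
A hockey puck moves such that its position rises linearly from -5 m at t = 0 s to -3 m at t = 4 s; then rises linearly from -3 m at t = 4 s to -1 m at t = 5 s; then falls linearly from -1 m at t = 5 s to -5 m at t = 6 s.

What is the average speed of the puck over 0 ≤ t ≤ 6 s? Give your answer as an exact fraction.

4/3 m/s

Average speed = (total path length)/(elapsed time); on a piecewise-linear x-t graph the path length is Σ|Δx|.
0–4 s: |Δx| = |-3 − -5| = 2 m
4–5 s: |Δx| = |-1 − -3| = 2 m
5–6 s: |Δx| = |-5 − -1| = 4 m
Total path = 8 m; average speed = 8/6 = 4/3 m/s.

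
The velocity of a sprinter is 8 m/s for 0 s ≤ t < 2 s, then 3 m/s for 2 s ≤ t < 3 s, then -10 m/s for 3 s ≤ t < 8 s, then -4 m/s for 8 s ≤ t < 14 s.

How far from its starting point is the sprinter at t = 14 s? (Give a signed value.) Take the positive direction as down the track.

-55 m

Net displacement equals the area under the velocity-time graph (areas below the axis count negative).
0–2 s: 8 × 2 = 16 m
2–3 s: 3 × 1 = 3 m
3–8 s: -10 × 5 = -50 m
8–14 s: -4 × 6 = -24 m
Net displacement = -55 m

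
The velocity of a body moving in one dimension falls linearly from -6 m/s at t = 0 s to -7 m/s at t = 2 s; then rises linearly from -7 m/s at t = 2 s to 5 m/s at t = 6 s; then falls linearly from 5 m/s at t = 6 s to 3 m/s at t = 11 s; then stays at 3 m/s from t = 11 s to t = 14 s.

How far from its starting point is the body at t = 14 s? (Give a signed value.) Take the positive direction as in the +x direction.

12 m

Displacement is the signed area under the v-t curve.
0–2 s: ½(-6 + -7)(2) = -13 m
2–6 s: ½(-7 + 5)(4) = -4 m
6–11 s: ½(5 + 3)(5) = 20 m
11–14 s: 3 × 3 = 9 m
Net displacement = 12 m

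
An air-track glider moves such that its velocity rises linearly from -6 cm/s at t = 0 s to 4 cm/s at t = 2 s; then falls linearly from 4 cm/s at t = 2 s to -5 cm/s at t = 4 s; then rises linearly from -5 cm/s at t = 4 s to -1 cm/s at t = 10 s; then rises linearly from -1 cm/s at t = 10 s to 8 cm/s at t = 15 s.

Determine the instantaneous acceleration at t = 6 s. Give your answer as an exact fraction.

2/3 cm/s²

Acceleration is the slope of the v-t graph on 4–10 s: (-1 − -5)/(10 − 4) = 2/3 cm/s².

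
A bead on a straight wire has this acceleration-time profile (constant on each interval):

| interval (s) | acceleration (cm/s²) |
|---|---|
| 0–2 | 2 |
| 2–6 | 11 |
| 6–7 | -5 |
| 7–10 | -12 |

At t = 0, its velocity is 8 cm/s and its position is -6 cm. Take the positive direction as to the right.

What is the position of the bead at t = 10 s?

On each constant-a segment, Δv = aΔt and Δx = v₀Δt + ½aΔt²; chain segment to segment.
0–2 s: v starts 8 cm/s; Δx = 8·2 + ½·2·2² = 20 cm; v ends 12 cm/s.
2–6 s: v starts 12 cm/s; Δx = 12·4 + ½·11·4² = 136 cm; v ends 56 cm/s.
6–7 s: v starts 56 cm/s; Δx = 56·1 + ½·-5·1² = 53.5 cm; v ends 51 cm/s.
7–10 s: v starts 51 cm/s; Δx = 51·3 + ½·-12·3² = 99 cm; v ends 15 cm/s.
x(10) = -6 + Σ Δx = 302.5 cm.

302.5 cm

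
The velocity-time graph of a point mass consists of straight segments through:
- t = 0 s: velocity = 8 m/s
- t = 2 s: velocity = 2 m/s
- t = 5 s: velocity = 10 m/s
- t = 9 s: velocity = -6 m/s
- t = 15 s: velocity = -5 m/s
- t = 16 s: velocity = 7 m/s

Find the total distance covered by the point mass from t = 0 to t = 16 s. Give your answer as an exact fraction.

973/12 m

Total distance travelled is ∫|v| dt — sum the magnitudes of each area piece.
0–2 s: |½(8 + 2)(2)| = 10 m
2–5 s: |½(2 + 10)(3)| = 18 m
5–9 s: v = 0 at t = 7.5 s; triangle areas 12.5 + 4.5 = 17 m
9–15 s: |½(-6 + -5)(6)| = 33 m
15–16 s: v = 0 at t = 185/12 s; triangle areas 25/24 + 49/24 = 37/12 m
Total distance = 973/12 m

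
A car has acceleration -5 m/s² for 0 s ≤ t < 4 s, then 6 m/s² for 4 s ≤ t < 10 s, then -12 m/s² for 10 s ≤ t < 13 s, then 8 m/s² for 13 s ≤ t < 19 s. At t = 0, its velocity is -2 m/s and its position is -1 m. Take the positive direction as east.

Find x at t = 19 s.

On each constant-a segment, Δv = aΔt and Δx = v₀Δt + ½aΔt²; chain segment to segment.
0–4 s: v starts -2 m/s; Δx = -2·4 + ½·-5·4² = -48 m; v ends -22 m/s.
4–10 s: v starts -22 m/s; Δx = -22·6 + ½·6·6² = -24 m; v ends 14 m/s.
10–13 s: v starts 14 m/s; Δx = 14·3 + ½·-12·3² = -12 m; v ends -22 m/s.
13–19 s: v starts -22 m/s; Δx = -22·6 + ½·8·6² = 12 m; v ends 26 m/s.
x(19) = -1 + Σ Δx = -73 m.

-73 m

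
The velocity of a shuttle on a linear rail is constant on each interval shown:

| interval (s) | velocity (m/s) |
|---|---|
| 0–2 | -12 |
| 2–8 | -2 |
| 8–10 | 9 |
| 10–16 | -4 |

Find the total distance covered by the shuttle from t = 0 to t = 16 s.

78 m

Total distance travelled is ∫|v| dt — sum the magnitudes of each area piece.
0–2 s: |-12| × 2 = 24 m
2–8 s: |-2| × 6 = 12 m
8–10 s: |9| × 2 = 18 m
10–16 s: |-4| × 6 = 24 m
Total distance = 78 m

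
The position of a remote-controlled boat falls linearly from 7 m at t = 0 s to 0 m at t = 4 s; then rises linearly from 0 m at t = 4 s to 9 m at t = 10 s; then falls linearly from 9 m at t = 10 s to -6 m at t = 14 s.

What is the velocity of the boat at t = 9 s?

Velocity is the slope of the x-t graph on 4–10 s: (9 − 0)/(10 − 4) = 1.5 m/s.

1.5 m/s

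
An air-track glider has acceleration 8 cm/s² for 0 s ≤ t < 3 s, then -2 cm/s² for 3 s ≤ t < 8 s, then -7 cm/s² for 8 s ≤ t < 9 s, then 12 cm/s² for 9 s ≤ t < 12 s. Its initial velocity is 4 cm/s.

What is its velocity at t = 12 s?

Δv equals the area under the a-t graph; then v = v₀ + Δv.
0–3 s: 8 × 3 = 24 cm/s
3–8 s: -2 × 5 = -10 cm/s
8–9 s: -7 × 1 = -7 cm/s
9–12 s: 12 × 3 = 36 cm/s
Δv = 43 cm/s, so v(12) = 4 + (43) = 47 cm/s.

47 cm/s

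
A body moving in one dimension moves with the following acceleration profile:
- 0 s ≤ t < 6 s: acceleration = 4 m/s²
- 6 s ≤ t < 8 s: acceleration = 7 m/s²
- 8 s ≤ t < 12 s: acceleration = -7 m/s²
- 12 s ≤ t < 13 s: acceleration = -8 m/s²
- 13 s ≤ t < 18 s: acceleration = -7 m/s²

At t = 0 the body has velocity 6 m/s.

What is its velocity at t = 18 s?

Δv equals the area under the a-t graph; then v = v₀ + Δv.
0–6 s: 4 × 6 = 24 m/s
6–8 s: 7 × 2 = 14 m/s
8–12 s: -7 × 4 = -28 m/s
12–13 s: -8 × 1 = -8 m/s
13–18 s: -7 × 5 = -35 m/s
Δv = -33 m/s, so v(18) = 6 + (-33) = -27 m/s.

-27 m/s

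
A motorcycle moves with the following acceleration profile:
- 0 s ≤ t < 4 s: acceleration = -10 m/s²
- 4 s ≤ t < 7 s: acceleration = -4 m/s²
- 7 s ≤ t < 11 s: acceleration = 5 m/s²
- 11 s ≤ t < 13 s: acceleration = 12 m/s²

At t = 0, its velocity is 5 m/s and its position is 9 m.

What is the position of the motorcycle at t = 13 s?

-352 m

On each constant-a segment, Δv = aΔt and Δx = v₀Δt + ½aΔt²; chain segment to segment.
0–4 s: v starts 5 m/s; Δx = 5·4 + ½·-10·4² = -60 m; v ends -35 m/s.
4–7 s: v starts -35 m/s; Δx = -35·3 + ½·-4·3² = -123 m; v ends -47 m/s.
7–11 s: v starts -47 m/s; Δx = -47·4 + ½·5·4² = -148 m; v ends -27 m/s.
11–13 s: v starts -27 m/s; Δx = -27·2 + ½·12·2² = -30 m; v ends -3 m/s.
x(13) = 9 + Σ Δx = -352 m.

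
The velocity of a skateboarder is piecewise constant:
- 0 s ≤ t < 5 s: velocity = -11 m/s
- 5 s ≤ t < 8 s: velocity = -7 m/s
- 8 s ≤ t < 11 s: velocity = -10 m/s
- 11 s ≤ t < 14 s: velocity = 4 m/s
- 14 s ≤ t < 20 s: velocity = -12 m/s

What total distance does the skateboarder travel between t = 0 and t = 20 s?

190 m

Distance (not displacement) is the total path length: add the absolute areas under v-t.
0–5 s: |-11| × 5 = 55 m
5–8 s: |-7| × 3 = 21 m
8–11 s: |-10| × 3 = 30 m
11–14 s: |4| × 3 = 12 m
14–20 s: |-12| × 6 = 72 m
Total distance = 190 m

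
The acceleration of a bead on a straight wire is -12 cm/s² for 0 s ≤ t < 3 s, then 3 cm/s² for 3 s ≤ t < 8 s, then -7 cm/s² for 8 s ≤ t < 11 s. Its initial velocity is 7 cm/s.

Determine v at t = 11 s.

Δv equals the area under the a-t graph; then v = v₀ + Δv.
0–3 s: -12 × 3 = -36 cm/s
3–8 s: 3 × 5 = 15 cm/s
8–11 s: -7 × 3 = -21 cm/s
Δv = -42 cm/s, so v(11) = 7 + (-42) = -35 cm/s.

-35 cm/s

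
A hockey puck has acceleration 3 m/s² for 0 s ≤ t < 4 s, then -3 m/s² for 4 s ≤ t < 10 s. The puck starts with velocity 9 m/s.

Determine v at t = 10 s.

3 m/s

Δv equals the area under the a-t graph; then v = v₀ + Δv.
0–4 s: 3 × 4 = 12 m/s
4–10 s: -3 × 6 = -18 m/s
Δv = -6 m/s, so v(10) = 9 + (-6) = 3 m/s.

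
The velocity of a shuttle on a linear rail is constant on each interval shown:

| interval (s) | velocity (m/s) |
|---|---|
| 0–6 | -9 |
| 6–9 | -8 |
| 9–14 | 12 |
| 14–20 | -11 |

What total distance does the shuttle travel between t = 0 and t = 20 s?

204 m

Distance (not displacement) is the total path length: add the absolute areas under v-t.
0–6 s: |-9| × 6 = 54 m
6–9 s: |-8| × 3 = 24 m
9–14 s: |12| × 5 = 60 m
14–20 s: |-11| × 6 = 66 m
Total distance = 204 m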